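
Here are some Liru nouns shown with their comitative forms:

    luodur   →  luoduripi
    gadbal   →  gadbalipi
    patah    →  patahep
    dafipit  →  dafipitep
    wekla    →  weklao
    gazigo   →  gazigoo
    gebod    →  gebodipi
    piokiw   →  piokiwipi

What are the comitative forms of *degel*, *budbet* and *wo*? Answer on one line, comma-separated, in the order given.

Looking at the final sound of each stem: -ep when the stem ends in a voiceless consonant (*patah*, *dafipit*); -ipi when the stem ends in a voiced consonant (*luodur*, *gadbal*, *gebod*, *piokiw*); -o when the stem ends in a vowel (*wekla*, *gazigo*).
The final sound of *degel* is /l/, which is a voiced consonant, so the suffix is -ipi, giving *degelipi*.
*budbet* — final sound /t/ (a voiceless consonant) → -ep → *budbetep*.
Since the final sound of *wo* is /o/ (a vowel), it takes -o, giving *woo*.

degelipi, budbetep, woo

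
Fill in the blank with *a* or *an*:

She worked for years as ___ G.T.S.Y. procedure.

a

The indefinite article is chosen by the initial *sound* of the following word, not its spelling.
The initialism *G.T.S.Y.* is read letter by letter; the first letter, G, is pronounced /dʒiː/, which begins with a consonant sound.
So the article is *a*: She worked for years as a G.T.S.Y. procedure.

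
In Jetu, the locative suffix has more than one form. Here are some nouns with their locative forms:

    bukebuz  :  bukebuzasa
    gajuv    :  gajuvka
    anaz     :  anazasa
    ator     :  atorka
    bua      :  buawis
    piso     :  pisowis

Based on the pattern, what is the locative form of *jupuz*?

jupuzasa

The alternation tracks the final sound of the stem — -asa when the stem ends in a sibilant (*bukebuz*, *anaz*); -ka when the stem ends in a non-sibilant consonant (*gajuv*, *ator*); -wis when the stem ends in a vowel (*bua*, *piso*).
*jupuz* — final sound /z/ (a sibilant) → -asa → *jupuzasa*.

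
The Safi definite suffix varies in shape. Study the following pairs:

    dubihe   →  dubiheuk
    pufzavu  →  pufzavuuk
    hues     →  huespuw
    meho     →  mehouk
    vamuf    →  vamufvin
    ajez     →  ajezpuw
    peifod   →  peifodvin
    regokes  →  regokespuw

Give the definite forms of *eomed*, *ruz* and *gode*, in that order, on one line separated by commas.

eomedvin, ruzpuw, godeuk

The suffix is conditioned by the final sound: -puw when the stem ends in a sibilant (*hues*, *ajez*, *regokes*); -vin when the stem ends in a non-sibilant consonant (*vamuf*, *peifod*); -uk when the stem ends in a vowel (*dubihe*, *pufzavu*, *meho*).
*eomed* — final sound /d/ (a non-sibilant consonant) → -vin → *eomedvin*.
*ruz*: final sound = /z/, a sibilant → -puw → *ruzpuw*.
*gode* — final sound /e/ (a vowel) → -uk → *godeuk*.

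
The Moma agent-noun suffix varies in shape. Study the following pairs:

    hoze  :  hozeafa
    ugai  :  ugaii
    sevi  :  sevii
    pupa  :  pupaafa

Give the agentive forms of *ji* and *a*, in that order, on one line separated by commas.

The suffix is conditioned by the last vowel: -i when the last vowel of the stem is a high vowel (*ugai*, *sevi*); -afa when the last vowel of the stem is a non-high vowel (*hoze*, *pupa*).
Since the last vowel of *ji* is /i/ (a high vowel), it takes -i, giving *jii*.
*a* — last vowel /a/ (a non-high vowel) → -afa → *aafa*.

jii, aafa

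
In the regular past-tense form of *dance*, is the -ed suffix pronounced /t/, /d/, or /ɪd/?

The stem *dance* ends in a voiceless consonant other than /t/.
The -ed suffix is realized as /ɪd/ after /t, d/; as /t/ after other voiceless consonants; and as /d/ after other voiced sounds.
So -ed on *dance* is pronounced /t/.

/t/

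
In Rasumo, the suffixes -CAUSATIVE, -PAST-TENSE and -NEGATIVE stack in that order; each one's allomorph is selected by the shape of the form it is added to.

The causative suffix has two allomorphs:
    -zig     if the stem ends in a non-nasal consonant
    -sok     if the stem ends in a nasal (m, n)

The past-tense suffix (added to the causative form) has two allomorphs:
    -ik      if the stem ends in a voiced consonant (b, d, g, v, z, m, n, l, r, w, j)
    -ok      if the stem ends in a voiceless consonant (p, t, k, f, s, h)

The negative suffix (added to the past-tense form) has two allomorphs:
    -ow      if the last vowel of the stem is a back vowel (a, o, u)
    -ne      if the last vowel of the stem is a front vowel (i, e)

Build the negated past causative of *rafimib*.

*rafimib*: final consonant = /b/, non-nasal → -zig → *rafimibzig*.
The causative form *rafimibzig* — final consonant /g/ (voiced) → -ik → *rafimibzigik*.
The past-tense form *rafimibzigik*: last vowel = /i/, a front vowel → -ne → *rafimibzigikne*.

rafimibzigikne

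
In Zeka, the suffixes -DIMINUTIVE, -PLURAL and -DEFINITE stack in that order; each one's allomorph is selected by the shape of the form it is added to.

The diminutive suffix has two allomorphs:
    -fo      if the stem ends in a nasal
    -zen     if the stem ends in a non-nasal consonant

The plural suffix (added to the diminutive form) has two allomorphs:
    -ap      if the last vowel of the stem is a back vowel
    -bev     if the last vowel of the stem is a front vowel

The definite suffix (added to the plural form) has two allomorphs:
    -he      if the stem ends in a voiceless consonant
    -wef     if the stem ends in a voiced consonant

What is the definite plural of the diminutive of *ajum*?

ajumfoaphe

The final consonant of *ajum* is /m/, which is a nasal, so the diminutive suffix is -fo, giving *ajumfo*.
The last vowel of the diminutive form *ajumfo* is /o/, which is a back vowel, so the plural suffix is -ap, giving *ajumfoap*.
The plural form *ajumfoap* — final consonant /p/ (voiceless) → -he → *ajumfoaphe*.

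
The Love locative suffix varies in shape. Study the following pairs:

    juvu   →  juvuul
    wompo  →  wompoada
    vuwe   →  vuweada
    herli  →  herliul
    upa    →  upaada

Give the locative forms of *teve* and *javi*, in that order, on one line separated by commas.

teveada, javiul

The alternation tracks the last vowel of the stem — -ul when the last vowel of the stem is a high vowel (*juvu*, *herli*); -ada when the last vowel of the stem is a non-high vowel (*wompo*, *vuwe*, *upa*).
Since the last vowel of *teve* is /e/ (a non-high vowel), it takes -ada, giving *teveada*.
*javi* — last vowel /i/ (a high vowel) → -ul → *javiul*.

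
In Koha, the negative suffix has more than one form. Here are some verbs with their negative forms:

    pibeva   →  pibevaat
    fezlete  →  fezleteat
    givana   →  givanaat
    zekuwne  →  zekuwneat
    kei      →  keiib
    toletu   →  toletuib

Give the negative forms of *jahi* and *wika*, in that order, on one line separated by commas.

jahiib, wikaat

The pattern is height harmony: -ib when the last vowel of the stem is a high vowel (*kei*, *toletu*); -at when the last vowel of the stem is a non-high vowel (*pibeva*, *fezlete*, *givana*, *zekuwne*).
Since the last vowel of *jahi* is /i/ (a high vowel), it takes -ib, giving *jahiib*.
Since the last vowel of *wika* is /a/ (a non-high vowel), it takes -at, giving *wikaat*.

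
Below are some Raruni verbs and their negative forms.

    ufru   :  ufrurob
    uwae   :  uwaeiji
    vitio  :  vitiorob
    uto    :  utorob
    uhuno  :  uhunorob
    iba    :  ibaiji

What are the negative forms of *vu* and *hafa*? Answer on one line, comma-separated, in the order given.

vurob, hafaiji

The pattern is rounding harmony: -rob when the last vowel of the stem is a rounded vowel (*ufru*, *vitio*, *uto*, *uhuno*); -iji when the last vowel of the stem is an unrounded vowel (*uwae*, *iba*).
Since the last vowel of *vu* is /u/ (a rounded vowel), it takes -rob, giving *vurob*.
Since the last vowel of *hafa* is /a/ (an unrounded vowel), it takes -iji, giving *hafaiji*.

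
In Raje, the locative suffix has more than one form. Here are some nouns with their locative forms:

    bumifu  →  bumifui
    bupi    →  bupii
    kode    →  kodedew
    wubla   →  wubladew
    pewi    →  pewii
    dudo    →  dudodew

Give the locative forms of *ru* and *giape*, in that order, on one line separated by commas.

rui, giapedew

The alternation tracks the last vowel of the stem — -i when the last vowel of the stem is a high vowel (*bumifu*, *bupi*, *pewi*); -dew when the last vowel of the stem is a non-high vowel (*kode*, *wubla*, *dudo*).
The last vowel of *ru* is /u/, which is a high vowel, so the suffix is -i, giving *rui*.
Since the last vowel of *giape* is /e/ (a non-high vowel), it takes -dew, giving *giapedew*.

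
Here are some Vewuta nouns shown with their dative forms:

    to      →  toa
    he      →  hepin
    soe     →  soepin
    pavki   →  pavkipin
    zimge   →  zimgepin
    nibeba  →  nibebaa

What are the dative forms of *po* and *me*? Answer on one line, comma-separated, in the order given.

The alternation tracks the last vowel of the stem — -pin when the last vowel of the stem is a front vowel (*he*, *soe*, *pavki*, *zimge*); -a when the last vowel of the stem is a back vowel (*to*, *nibeba*).
*po*: last vowel = /o/, a back vowel → -a → *poa*.
Since the last vowel of *me* is /e/ (a front vowel), it takes -pin, giving *mepin*.

poa, mepin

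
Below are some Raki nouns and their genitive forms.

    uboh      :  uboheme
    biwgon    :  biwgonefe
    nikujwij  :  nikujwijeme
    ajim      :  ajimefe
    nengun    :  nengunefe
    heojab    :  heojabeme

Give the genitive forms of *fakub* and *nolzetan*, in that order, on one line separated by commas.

fakubeme, nolzetanefe

The alternation tracks the final consonant of the stem — -efe when the stem ends in a nasal (*biwgon*, *ajim*, *nengun*); -eme when the stem ends in a non-nasal consonant (*uboh*, *nikujwij*, *heojab*).
*fakub* — final consonant /b/ (non-nasal) → -eme → *fakubeme*.
*nolzetan*: final consonant = /n/, a nasal → -efe → *nolzetanefe*.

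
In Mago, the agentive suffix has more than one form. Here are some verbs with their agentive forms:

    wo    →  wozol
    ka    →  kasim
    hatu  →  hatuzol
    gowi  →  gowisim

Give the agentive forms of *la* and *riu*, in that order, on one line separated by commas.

The pattern is rounding harmony: -zol when the last vowel of the stem is a rounded vowel (*wo*, *hatu*); -sim when the last vowel of the stem is an unrounded vowel (*ka*, *gowi*).
*la* — last vowel /a/ (an unrounded vowel) → -sim → *lasim*.
*riu* — last vowel /u/ (a rounded vowel) → -zol → *riuzol*.

lasim, riuzol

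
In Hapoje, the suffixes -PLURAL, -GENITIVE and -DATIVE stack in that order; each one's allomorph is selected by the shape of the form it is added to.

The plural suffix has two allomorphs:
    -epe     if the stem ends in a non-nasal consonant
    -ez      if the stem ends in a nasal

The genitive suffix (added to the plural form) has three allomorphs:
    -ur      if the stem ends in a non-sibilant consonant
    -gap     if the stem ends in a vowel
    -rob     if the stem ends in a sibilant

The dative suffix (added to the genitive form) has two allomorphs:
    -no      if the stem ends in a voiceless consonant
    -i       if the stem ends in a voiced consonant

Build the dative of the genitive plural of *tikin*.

Since the final consonant of *tikin* is /n/ (a nasal), it takes -ez, giving *tikinez*.
Since the final sound of the plural form *tikinez* is /z/ (a sibilant), it takes -rob, giving *tikinezrob*.
The final consonant of the genitive form *tikinezrob* is /b/, which is voiced, so the dative suffix is -i, giving *tikinezrobi*.

tikinezrobi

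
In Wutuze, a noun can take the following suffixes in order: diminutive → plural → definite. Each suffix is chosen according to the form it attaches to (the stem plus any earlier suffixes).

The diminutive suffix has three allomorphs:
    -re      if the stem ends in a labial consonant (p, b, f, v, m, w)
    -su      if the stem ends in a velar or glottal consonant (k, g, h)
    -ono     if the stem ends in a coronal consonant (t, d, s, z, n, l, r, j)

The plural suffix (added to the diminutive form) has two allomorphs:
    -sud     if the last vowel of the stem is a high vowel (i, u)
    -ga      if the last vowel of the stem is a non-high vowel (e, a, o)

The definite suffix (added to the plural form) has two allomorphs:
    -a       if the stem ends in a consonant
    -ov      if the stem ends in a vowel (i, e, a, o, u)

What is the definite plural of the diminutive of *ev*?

evregaov

The final consonant of *ev* is /v/, which is labial, so the diminutive suffix is -re, giving *evre*.
Since the last vowel of the diminutive form *evre* is /e/ (a non-high vowel), it takes -ga, giving *evrega*.
The plural form *evrega* — final sound /a/ (a vowel) → -ov → *evregaov*.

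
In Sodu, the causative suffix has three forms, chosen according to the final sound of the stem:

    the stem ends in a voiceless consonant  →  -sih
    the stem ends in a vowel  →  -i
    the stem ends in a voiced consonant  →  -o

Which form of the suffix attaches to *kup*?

-sih

The final sound of *kup* is /p/, which is a voiceless consonant, so the suffix is -sih.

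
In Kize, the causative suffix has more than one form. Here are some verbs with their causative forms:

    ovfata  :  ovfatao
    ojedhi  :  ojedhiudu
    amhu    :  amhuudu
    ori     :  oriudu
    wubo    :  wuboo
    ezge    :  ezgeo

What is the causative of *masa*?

masao

The pattern is height harmony: -udu when the last vowel of the stem is a high vowel (*ojedhi*, *amhu*, *ori*); -o when the last vowel of the stem is a non-high vowel (*ovfata*, *wubo*, *ezge*).
*masa*: last vowel = /a/, a non-high vowel → -o → *masao*.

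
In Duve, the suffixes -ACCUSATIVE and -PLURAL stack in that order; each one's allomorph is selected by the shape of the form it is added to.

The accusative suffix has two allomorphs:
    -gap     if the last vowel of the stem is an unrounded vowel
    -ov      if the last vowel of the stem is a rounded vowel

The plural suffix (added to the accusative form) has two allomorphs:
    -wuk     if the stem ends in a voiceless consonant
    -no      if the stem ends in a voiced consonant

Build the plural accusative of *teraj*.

terajgapwuk

The last vowel of *teraj* is /a/, which is an unrounded vowel, so the accusative suffix is -gap, giving *terajgap*.
The accusative form *terajgap* — final consonant /p/ (voiceless) → -wuk → *terajgapwuk*.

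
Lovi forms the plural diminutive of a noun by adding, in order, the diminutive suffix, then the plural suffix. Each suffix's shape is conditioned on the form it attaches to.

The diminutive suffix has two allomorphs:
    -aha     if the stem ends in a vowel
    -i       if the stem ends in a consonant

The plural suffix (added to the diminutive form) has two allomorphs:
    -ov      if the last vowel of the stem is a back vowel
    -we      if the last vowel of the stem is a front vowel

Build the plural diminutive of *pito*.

pitoahaov

*pito* — final sound /o/ (a vowel) → -aha → *pitoaha*.
The last vowel of the diminutive form *pitoaha* is /a/, which is a back vowel, so the plural suffix is -ov, giving *pitoahaov*.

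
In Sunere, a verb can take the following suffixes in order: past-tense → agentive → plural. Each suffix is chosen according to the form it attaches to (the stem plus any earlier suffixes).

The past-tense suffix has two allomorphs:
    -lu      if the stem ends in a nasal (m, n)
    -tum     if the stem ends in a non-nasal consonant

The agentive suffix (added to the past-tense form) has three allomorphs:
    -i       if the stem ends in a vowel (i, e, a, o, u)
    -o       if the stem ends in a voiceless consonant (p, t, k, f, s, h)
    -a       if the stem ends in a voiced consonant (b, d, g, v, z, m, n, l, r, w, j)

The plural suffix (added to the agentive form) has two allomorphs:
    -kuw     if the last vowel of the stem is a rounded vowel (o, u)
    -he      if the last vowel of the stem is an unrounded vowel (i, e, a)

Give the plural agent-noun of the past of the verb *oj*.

ojtumahe

The final consonant of *oj* is /j/, which is non-nasal, so the past-tense suffix is -tum, giving *ojtum*.
The final sound of the past-tense form *ojtum* is /m/, which is a voiced consonant, so the agentive suffix is -a, giving *ojtuma*.
Since the last vowel of the agentive form *ojtuma* is /a/ (an unrounded vowel), it takes -he, giving *ojtumahe*.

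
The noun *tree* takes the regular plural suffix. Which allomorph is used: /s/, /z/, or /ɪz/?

The stem *tree* ends in a voiced non-sibilant sound.
The plural suffix surfaces as /ɪz/ after sibilants, /s/ after other voiceless consonants, and /z/ after other voiced sounds.
So the plural -s on *tree* is pronounced /z/.

/z/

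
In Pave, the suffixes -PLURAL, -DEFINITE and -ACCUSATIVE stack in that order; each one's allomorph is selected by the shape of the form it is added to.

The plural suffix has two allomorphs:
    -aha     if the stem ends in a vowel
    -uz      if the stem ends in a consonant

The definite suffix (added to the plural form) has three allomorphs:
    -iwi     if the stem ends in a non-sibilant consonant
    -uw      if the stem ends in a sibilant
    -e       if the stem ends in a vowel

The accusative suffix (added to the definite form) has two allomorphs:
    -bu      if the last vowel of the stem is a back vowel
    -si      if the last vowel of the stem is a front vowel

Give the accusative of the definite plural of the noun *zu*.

zuahaesi

The final sound of *zu* is /u/, which is a vowel, so the plural suffix is -aha, giving *zuaha*.
The plural form *zuaha* — final sound /a/ (a vowel) → -e → *zuahae*.
The last vowel of the definite form *zuahae* is /e/, which is a front vowel, so the accusative suffix is -si, giving *zuahaesi*.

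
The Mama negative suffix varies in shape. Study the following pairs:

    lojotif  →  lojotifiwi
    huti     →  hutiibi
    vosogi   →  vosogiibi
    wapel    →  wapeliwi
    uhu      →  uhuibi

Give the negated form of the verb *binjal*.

Looking at the final sound of each stem: -iwi when the stem ends in a consonant (*lojotif*, *wapel*); -ibi when the stem ends in a vowel (*huti*, *vosogi*, *uhu*).
*binjal*: final sound = /l/, a consonant → -iwi → *binjaliwi*.

binjaliwi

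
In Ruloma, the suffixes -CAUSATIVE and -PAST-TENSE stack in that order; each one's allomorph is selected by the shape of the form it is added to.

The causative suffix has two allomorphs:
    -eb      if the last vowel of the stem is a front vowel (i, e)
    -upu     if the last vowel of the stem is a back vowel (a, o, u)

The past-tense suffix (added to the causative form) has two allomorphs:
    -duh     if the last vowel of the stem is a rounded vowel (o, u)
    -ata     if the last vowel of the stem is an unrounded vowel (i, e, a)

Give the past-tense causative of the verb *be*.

*be*: last vowel = /e/, a front vowel → -eb → *beeb*.
The last vowel of the causative form *beeb* is /e/, which is an unrounded vowel, so the past-tense suffix is -ata, giving *beebata*.

beebata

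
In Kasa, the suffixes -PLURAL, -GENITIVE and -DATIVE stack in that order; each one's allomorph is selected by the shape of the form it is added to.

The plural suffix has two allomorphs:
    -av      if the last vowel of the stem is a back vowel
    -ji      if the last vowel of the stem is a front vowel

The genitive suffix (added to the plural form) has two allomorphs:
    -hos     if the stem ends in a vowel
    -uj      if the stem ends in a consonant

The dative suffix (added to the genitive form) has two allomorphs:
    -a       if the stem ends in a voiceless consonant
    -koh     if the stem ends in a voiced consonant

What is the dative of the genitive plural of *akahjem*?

akahjemjihosa

*akahjem* — last vowel /e/ (a front vowel) → -ji → *akahjemji*.
The plural form *akahjemji* — final sound /i/ (a vowel) → -hos → *akahjemjihos*.
The final consonant of the genitive form *akahjemjihos* is /s/, which is voiceless, so the dative suffix is -a, giving *akahjemjihosa*.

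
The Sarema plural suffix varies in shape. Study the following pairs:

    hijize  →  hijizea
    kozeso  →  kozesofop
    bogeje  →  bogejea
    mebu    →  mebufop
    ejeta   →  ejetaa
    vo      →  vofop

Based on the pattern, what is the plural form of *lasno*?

Looking at the last vowel of each stem: -fop when the last vowel of the stem is a rounded vowel (*kozeso*, *mebu*, *vo*); -a when the last vowel of the stem is an unrounded vowel (*hijize*, *bogeje*, *ejeta*).
*lasno*: last vowel = /o/, a rounded vowel → -fop → *lasnofop*.

lasnofop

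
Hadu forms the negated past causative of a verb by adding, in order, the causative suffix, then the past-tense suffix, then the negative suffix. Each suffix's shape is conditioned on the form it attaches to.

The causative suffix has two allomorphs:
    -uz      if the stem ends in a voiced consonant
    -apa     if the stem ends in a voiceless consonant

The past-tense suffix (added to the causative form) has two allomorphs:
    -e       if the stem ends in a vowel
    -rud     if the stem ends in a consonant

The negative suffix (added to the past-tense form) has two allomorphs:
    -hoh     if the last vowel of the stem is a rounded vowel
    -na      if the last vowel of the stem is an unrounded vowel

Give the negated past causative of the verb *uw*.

uwuzrudhoh

*uw* — final consonant /w/ (voiced) → -uz → *uwuz*.
Since the final sound of the causative form *uwuz* is /z/ (a consonant), it takes -rud, giving *uwuzrud*.
The last vowel of the past-tense form *uwuzrud* is /u/, which is a rounded vowel, so the negative suffix is -hoh, giving *uwuzrudhoh*.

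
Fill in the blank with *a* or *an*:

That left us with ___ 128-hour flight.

The indefinite article is chosen by the initial *sound* of the following word, not its spelling.
The number *128* is spoken "one hundred …", beginning with /wʌn/ — a consonant sound.
So the article is *a*: That left us with a 128-hour flight.

a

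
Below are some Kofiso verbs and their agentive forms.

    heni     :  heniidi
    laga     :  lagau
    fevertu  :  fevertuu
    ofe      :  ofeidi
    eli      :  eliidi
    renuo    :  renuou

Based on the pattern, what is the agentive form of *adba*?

The alternation tracks the last vowel of the stem — -idi when the last vowel of the stem is a front vowel (*heni*, *ofe*, *eli*); -u when the last vowel of the stem is a back vowel (*laga*, *fevertu*, *renuo*).
*adba*: last vowel = /a/, a back vowel → -u → *adbau*.

adbau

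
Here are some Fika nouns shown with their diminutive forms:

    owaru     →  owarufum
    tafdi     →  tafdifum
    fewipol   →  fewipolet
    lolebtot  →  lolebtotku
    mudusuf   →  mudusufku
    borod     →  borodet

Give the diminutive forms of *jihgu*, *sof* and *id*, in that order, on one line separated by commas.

jihgufum, sofku, idet

The alternation tracks the final sound of the stem — -ku when the stem ends in a voiceless consonant (*lolebtot*, *mudusuf*); -et when the stem ends in a voiced consonant (*fewipol*, *borod*); -fum when the stem ends in a vowel (*owaru*, *tafdi*).
Since the final sound of *jihgu* is /u/ (a vowel), it takes -fum, giving *jihgufum*.
*sof*: final sound = /f/, a voiceless consonant → -ku → *sofku*.
*id*: final sound = /d/, a voiced consonant → -et → *idet*.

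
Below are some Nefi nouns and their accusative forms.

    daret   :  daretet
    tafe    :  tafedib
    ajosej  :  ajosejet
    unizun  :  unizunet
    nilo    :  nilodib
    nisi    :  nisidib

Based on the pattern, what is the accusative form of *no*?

The alternation tracks the final sound of the stem — -et when the stem ends in a consonant (*daret*, *ajosej*, *unizun*); -dib when the stem ends in a vowel (*tafe*, *nilo*, *nisi*).
*no*: final sound = /o/, a vowel → -dib → *nodib*.

nodib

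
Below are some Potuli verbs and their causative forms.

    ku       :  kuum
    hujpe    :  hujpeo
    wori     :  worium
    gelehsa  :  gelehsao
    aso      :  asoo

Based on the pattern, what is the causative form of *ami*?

Looking at the last vowel of each stem: -um when the last vowel of the stem is a high vowel (*ku*, *wori*); -o when the last vowel of the stem is a non-high vowel (*hujpe*, *gelehsa*, *aso*).
Since the last vowel of *ami* is /i/ (a high vowel), it takes -um, giving *amium*.

amium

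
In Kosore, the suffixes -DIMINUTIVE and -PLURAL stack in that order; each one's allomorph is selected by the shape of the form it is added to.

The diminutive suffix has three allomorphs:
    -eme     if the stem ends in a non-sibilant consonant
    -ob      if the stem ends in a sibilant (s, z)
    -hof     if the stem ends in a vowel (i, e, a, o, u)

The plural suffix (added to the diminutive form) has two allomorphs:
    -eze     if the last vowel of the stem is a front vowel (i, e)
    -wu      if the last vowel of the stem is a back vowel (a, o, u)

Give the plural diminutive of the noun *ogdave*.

*ogdave*: final sound = /e/, a vowel → -hof → *ogdavehof*.
The last vowel of the diminutive form *ogdavehof* is /o/, which is a back vowel, so the plural suffix is -wu, giving *ogdavehofwu*.

ogdavehofwu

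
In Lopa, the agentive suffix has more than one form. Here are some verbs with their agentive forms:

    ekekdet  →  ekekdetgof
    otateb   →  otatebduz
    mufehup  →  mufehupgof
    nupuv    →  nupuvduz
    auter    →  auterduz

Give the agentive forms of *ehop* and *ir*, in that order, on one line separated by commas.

Looking at the final consonant of each stem: -gof when the stem ends in a voiceless consonant (*ekekdet*, *mufehup*); -duz when the stem ends in a voiced consonant (*otateb*, *nupuv*, *auter*).
*ehop* — final consonant /p/ (voiceless) → -gof → *ehopgof*.
Since the final consonant of *ir* is /r/ (voiced), it takes -duz, giving *irduz*.

ehopgof, irduz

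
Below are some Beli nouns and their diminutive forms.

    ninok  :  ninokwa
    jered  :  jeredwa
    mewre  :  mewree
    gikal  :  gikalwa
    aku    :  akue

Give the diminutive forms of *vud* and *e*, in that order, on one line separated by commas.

The pattern is consonant vs. vowel: -wa when the stem ends in a consonant (*ninok*, *jered*, *gikal*); -e when the stem ends in a vowel (*mewre*, *aku*).
The final sound of *vud* is /d/, which is a consonant, so the suffix is -wa, giving *vudwa*.
*e* — final sound /e/ (a vowel) → -e → *ee*.

vudwa, ee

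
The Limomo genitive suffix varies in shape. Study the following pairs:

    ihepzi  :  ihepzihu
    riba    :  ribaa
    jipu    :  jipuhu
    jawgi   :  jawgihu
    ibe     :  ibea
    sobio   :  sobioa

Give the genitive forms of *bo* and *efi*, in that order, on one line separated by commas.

The alternation tracks the last vowel of the stem — -hu when the last vowel of the stem is a high vowel (*ihepzi*, *jipu*, *jawgi*); -a when the last vowel of the stem is a non-high vowel (*riba*, *ibe*, *sobio*).
*bo*: last vowel = /o/, a non-high vowel → -a → *boa*.
Since the last vowel of *efi* is /i/ (a high vowel), it takes -hu, giving *efihu*.

boa, efihu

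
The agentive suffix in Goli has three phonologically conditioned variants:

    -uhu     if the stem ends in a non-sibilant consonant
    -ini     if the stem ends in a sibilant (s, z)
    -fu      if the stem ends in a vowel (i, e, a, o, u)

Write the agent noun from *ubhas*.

ubhasini

The final sound of *ubhas* is /s/, which is a sibilant, so the suffix is -ini, giving *ubhasini*.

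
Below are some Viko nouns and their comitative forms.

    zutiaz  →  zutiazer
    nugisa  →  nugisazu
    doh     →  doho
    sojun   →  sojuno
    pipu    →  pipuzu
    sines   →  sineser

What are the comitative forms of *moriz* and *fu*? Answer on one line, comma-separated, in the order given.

The pattern is sibilance of the final sound: -er when the stem ends in a sibilant (*zutiaz*, *sines*); -o when the stem ends in a non-sibilant consonant (*doh*, *sojun*); -zu when the stem ends in a vowel (*nugisa*, *pipu*).
Since the final sound of *moriz* is /z/ (a sibilant), it takes -er, giving *morizer*.
*fu*: final sound = /u/, a vowel → -zu → *fuzu*.

morizer, fuzu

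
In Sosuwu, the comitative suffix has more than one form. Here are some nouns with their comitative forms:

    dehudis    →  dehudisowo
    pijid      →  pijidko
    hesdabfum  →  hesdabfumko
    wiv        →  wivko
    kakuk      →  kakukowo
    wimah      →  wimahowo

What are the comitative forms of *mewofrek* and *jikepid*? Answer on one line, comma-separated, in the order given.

mewofrekowo, jikepidko

The suffix is conditioned by the final consonant: -owo when the stem ends in a voiceless consonant (*dehudis*, *kakuk*, *wimah*); -ko when the stem ends in a voiced consonant (*pijid*, *hesdabfum*, *wiv*).
*mewofrek*: final consonant = /k/, voiceless → -owo → *mewofrekowo*.
*jikepid* — final consonant /d/ (voiced) → -ko → *jikepidko*.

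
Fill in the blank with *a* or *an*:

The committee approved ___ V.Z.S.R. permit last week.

The indefinite article is chosen by the initial *sound* of the following word, not its spelling.
The initialism *V.Z.S.R.* is read letter by letter; the first letter, V, is pronounced /viː/, which begins with a consonant sound.
So the article is *a*: The committee approved a V.Z.S.R. permit last week.

a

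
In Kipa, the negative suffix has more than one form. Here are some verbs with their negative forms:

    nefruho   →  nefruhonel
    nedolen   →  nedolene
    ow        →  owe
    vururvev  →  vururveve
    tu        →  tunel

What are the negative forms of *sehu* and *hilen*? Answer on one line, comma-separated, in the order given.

sehunel, hilene

The pattern is consonant vs. vowel: -e when the stem ends in a consonant (*nedolen*, *ow*, *vururvev*); -nel when the stem ends in a vowel (*nefruho*, *tu*).
*sehu*: final sound = /u/, a vowel → -nel → *sehunel*.
The final sound of *hilen* is /n/, which is a consonant, so the suffix is -e, giving *hilene*.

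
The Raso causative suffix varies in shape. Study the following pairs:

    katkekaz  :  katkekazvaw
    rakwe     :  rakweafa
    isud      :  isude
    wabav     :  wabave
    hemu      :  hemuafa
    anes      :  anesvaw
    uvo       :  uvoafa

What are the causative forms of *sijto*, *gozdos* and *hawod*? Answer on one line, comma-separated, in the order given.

sijtoafa, gozdosvaw, hawode

The pattern is sibilance of the final sound: -vaw when the stem ends in a sibilant (*katkekaz*, *anes*); -e when the stem ends in a non-sibilant consonant (*isud*, *wabav*); -afa when the stem ends in a vowel (*rakwe*, *hemu*, *uvo*).
Since the final sound of *sijto* is /o/ (a vowel), it takes -afa, giving *sijtoafa*.
The final sound of *gozdos* is /s/, which is a sibilant, so the suffix is -vaw, giving *gozdosvaw*.
*hawod*: final sound = /d/, a non-sibilant consonant → -e → *hawode*.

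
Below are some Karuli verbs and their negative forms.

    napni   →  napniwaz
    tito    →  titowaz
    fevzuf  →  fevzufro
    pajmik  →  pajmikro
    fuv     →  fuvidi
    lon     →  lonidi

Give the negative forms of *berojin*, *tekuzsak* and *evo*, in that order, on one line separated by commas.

berojinidi, tekuzsakro, evowaz

The suffix is conditioned by the final sound: -ro when the stem ends in a voiceless consonant (*fevzuf*, *pajmik*); -idi when the stem ends in a voiced consonant (*fuv*, *lon*); -waz when the stem ends in a vowel (*napni*, *tito*).
Since the final sound of *berojin* is /n/ (a voiced consonant), it takes -idi, giving *berojinidi*.
The final sound of *tekuzsak* is /k/, which is a voiceless consonant, so the suffix is -ro, giving *tekuzsakro*.
*evo* — final sound /o/ (a vowel) → -waz → *evowaz*.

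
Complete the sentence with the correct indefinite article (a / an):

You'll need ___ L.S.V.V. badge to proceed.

The indefinite article is chosen by the initial *sound* of the following word, not its spelling.
The initialism *L.S.V.V.* is read letter by letter; the first letter, L, is pronounced /ɛl/, which begins with a vowel sound.
So the article is *an*: You'll need an L.S.V.V. badge to proceed.

an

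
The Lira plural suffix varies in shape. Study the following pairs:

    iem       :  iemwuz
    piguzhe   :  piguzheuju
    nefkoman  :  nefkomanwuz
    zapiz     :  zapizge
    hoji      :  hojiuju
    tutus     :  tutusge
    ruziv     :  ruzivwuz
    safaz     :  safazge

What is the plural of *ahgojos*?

ahgojosge

The suffix is conditioned by the final sound: -ge when the stem ends in a sibilant (*zapiz*, *tutus*, *safaz*); -wuz when the stem ends in a non-sibilant consonant (*iem*, *nefkoman*, *ruziv*); -uju when the stem ends in a vowel (*piguzhe*, *hoji*).
*ahgojos* — final sound /s/ (a sibilant) → -ge → *ahgojosge*.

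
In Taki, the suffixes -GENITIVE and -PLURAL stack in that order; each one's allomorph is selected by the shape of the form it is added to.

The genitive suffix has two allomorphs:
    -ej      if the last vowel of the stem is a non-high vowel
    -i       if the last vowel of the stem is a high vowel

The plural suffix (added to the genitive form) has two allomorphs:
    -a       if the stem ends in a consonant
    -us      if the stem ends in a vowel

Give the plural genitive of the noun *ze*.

*ze* — last vowel /e/ (a non-high vowel) → -ej → *zeej*.
The genitive form *zeej* — final sound /j/ (a consonant) → -a → *zeeja*.

zeeja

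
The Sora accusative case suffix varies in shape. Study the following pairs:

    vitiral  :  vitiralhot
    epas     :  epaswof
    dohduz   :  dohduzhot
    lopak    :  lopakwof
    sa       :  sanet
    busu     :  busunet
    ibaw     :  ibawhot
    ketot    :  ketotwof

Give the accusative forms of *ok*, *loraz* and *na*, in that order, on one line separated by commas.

The alternation tracks the final sound of the stem — -wof when the stem ends in a voiceless consonant (*epas*, *lopak*, *ketot*); -hot when the stem ends in a voiced consonant (*vitiral*, *dohduz*, *ibaw*); -net when the stem ends in a vowel (*sa*, *busu*).
*ok*: final sound = /k/, a voiceless consonant → -wof → *okwof*.
*loraz* — final sound /z/ (a voiced consonant) → -hot → *lorazhot*.
*na* — final sound /a/ (a vowel) → -net → *nanet*.

okwof, lorazhot, nanet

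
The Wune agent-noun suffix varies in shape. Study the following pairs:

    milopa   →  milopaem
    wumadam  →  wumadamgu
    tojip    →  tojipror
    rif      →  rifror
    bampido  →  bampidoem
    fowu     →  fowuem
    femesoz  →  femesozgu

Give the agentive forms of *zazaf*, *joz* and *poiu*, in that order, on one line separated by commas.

The pattern is voicing of the final sound: -ror when the stem ends in a voiceless consonant (*tojip*, *rif*); -gu when the stem ends in a voiced consonant (*wumadam*, *femesoz*); -em when the stem ends in a vowel (*milopa*, *bampido*, *fowu*).
Since the final sound of *zazaf* is /f/ (a voiceless consonant), it takes -ror, giving *zazafror*.
Since the final sound of *joz* is /z/ (a voiced consonant), it takes -gu, giving *jozgu*.
The final sound of *poiu* is /u/, which is a vowel, so the suffix is -em, giving *poiuem*.

zazafror, jozgu, poiuem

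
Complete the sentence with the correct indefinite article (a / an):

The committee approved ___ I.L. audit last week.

The indefinite article is chosen by the initial *sound* of the following word, not its spelling.
The initialism *I.L.* is read letter by letter; the first letter, I, is pronounced /aɪ/, which begins with a vowel sound.
So the article is *an*: The committee approved an I.L. audit last week.

an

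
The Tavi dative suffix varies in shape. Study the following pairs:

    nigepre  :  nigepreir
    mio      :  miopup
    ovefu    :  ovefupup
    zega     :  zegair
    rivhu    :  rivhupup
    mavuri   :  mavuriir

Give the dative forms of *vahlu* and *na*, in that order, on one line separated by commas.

vahlupup, nair

Looking at the last vowel of each stem: -pup when the last vowel of the stem is a rounded vowel (*mio*, *ovefu*, *rivhu*); -ir when the last vowel of the stem is an unrounded vowel (*nigepre*, *zega*, *mavuri*).
*vahlu*: last vowel = /u/, a rounded vowel → -pup → *vahlupup*.
The last vowel of *na* is /a/, which is an unrounded vowel, so the suffix is -ir, giving *nair*.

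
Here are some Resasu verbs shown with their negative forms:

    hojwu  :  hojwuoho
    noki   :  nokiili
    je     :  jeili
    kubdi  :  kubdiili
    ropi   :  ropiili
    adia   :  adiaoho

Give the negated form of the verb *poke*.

Looking at the last vowel of each stem: -ili when the last vowel of the stem is a front vowel (*noki*, *je*, *kubdi*, *ropi*); -oho when the last vowel of the stem is a back vowel (*hojwu*, *adia*).
*poke*: last vowel = /e/, a front vowel → -ili → *pokeili*.

pokeili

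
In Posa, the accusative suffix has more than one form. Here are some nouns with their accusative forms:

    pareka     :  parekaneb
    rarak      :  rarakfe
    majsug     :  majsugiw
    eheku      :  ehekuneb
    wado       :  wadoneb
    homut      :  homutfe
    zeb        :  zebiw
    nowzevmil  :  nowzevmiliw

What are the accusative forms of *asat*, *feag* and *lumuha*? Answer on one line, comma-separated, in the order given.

The pattern is voicing of the final sound: -fe when the stem ends in a voiceless consonant (*rarak*, *homut*); -iw when the stem ends in a voiced consonant (*majsug*, *zeb*, *nowzevmil*); -neb when the stem ends in a vowel (*pareka*, *eheku*, *wado*).
*asat*: final sound = /t/, a voiceless consonant → -fe → *asatfe*.
*feag*: final sound = /g/, a voiced consonant → -iw → *feagiw*.
*lumuha*: final sound = /a/, a vowel → -neb → *lumuhaneb*.

asatfe, feagiw, lumuhaneb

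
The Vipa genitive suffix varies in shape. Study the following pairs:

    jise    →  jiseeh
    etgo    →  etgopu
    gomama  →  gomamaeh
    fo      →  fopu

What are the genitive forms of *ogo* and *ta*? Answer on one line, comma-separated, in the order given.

ogopu, taeh

The alternation tracks the last vowel of the stem — -pu when the last vowel of the stem is a rounded vowel (*etgo*, *fo*); -eh when the last vowel of the stem is an unrounded vowel (*jise*, *gomama*).
*ogo* — last vowel /o/ (a rounded vowel) → -pu → *ogopu*.
Since the last vowel of *ta* is /a/ (an unrounded vowel), it takes -eh, giving *taeh*.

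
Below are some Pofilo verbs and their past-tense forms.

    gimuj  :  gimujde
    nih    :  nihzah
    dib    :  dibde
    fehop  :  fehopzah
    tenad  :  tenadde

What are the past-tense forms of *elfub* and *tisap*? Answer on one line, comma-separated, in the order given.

The pattern is voicing of the final consonant: -zah when the stem ends in a voiceless consonant (*nih*, *fehop*); -de when the stem ends in a voiced consonant (*gimuj*, *dib*, *tenad*).
Since the final consonant of *elfub* is /b/ (voiced), it takes -de, giving *elfubde*.
Since the final consonant of *tisap* is /p/ (voiceless), it takes -zah, giving *tisapzah*.

elfubde, tisapzah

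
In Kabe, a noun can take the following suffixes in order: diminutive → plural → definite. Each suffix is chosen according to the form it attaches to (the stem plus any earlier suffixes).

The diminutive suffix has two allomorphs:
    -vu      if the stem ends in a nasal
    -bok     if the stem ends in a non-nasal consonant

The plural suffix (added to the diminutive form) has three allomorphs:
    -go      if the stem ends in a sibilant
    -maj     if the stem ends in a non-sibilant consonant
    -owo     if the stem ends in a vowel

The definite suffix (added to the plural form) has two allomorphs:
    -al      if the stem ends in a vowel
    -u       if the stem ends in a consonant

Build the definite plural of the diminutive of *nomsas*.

*nomsas* — final consonant /s/ (non-nasal) → -bok → *nomsasbok*.
The diminutive form *nomsasbok*: final sound = /k/, a non-sibilant consonant → -maj → *nomsasbokmaj*.
The plural form *nomsasbokmaj* — final sound /j/ (a consonant) → -u → *nomsasbokmaju*.

nomsasbokmaju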